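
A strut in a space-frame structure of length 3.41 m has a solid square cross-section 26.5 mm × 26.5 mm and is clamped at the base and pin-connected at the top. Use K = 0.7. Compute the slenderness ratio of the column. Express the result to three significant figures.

λ ≈ 312

For a square r = a/√12 = 26.5/√12 = 7.650 mm
L_e = K·L = 0.7 × 3.41 m = 2.387 m = 2387.0 mm
λ = L_e / r_min = 2387.0 / 7.650 = 312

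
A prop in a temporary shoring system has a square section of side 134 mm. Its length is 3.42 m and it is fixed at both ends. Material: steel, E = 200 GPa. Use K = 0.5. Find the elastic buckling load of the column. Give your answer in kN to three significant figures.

I = a⁴/12 = 134⁴/12 = 2.687×10^7 mm⁴
I = 2.687×10^7 mm⁴ = 2.687×10^-5 m⁴
Effective length L_e = K·L = 0.5 × 3.42 = 1.710 m
P_cr = π²EI / L_e² = π² × 200×10⁹ × 2.687×10^-5 / 1.710² = 1.814×10^7 N

P_cr ≈ 18100 kN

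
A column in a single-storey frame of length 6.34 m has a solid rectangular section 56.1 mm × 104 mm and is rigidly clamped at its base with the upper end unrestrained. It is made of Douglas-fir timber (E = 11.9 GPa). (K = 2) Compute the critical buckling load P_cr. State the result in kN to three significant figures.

P_cr ≈ 1.12 kN

Buckling occurs about the weak axis: I_min = h·b³/12 with b = 56.1 mm (the shorter side).
I_min = 104×56.1³/12 = 1.530×10^6 mm⁴
I = 1.530×10^6 mm⁴ = 1.530×10^-6 m⁴
Effective length L_e = K·L = 2 × 6.34 = 12.68 m
P_cr = π²EI / L_e² = π² × 11.9×10⁹ × 1.530×10^-6 / 12.68² = 1.118×10^3 N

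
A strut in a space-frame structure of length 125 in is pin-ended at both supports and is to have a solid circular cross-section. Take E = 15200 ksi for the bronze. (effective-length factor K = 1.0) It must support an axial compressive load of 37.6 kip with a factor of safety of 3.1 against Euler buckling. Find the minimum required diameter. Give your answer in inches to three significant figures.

d ≈ 3.97 in

Required P_cr = n·P = 3.1 × 37.6 = 116.6 kip
L_e = K·L = 1 × 125 = 125.0 in
Required I = P_cr·L_e²/(π²E) = 1.166×10^5 × 125.0² / (π² × 1.52×10^7) = 12.14 in⁴
Solid circle: I = πd⁴/64  ⇒  d = (64I/π)^(1/4) = (64×12.14/π)^(1/4) = 3.97 in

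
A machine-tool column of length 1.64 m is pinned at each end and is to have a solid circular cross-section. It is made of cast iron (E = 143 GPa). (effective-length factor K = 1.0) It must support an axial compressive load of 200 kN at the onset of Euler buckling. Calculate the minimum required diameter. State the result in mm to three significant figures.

d ≈ 52.8 mm

L_e = K·L = 1 × 1.64 = 1.640 m
Required I = P_cr·L_e²/(π²E) = 2.000×10^5 × 1.640² / (π² × 1.43×10^11) = 3.811×10^-7 m⁴
I_req = 3.811×10^5 mm⁴
Solid circle: I = πd⁴/64  ⇒  d = (64I/π)^(1/4) = (64×3.811×10^5/π)^(1/4) = 52.8 mm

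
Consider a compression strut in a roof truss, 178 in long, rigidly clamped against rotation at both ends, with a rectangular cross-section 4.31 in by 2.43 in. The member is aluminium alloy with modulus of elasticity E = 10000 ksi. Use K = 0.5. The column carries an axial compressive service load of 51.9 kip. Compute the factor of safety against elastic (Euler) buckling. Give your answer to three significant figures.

Buckling occurs about the weak axis: I_min = h·b³/12 with b = 2.43 in (the shorter side).
I_min = 4.31×2.43³/12 = 5.154 in⁴
Effective length L_e = K·L = 0.5 × 178 = 89.00 in
P_cr = π²EI / L_e² = π² × 10000×10³ × 5.154 / 89.00² = 6.421×10^4 lb
Factor of safety n = P_cr / P = 64.215 / 51.9 = 1.24

n ≈ 1.24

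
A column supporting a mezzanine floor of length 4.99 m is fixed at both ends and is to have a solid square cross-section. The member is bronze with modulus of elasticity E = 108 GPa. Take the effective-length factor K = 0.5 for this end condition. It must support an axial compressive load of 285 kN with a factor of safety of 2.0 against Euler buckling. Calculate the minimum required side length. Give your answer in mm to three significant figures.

Required P_cr = n·P = 2.0 × 285 = 570.0 kN
L_e = K·L = 0.5 × 4.99 = 2.495 m
Required I = P_cr·L_e²/(π²E) = 5.700×10^5 × 2.495² / (π² × 1.08×10^11) = 3.329×10^-6 m⁴
I_req = 3.329×10^6 mm⁴
Solid square: I = a⁴/12  ⇒  a = (12I)^(1/4) = (12×3.329×10^6)^(1/4) = 79.5 mm

a ≈ 79.5 mm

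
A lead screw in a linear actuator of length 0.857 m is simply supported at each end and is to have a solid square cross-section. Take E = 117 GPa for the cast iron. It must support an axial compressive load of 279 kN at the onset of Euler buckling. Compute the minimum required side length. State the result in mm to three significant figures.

a ≈ 38.2 mm

L_e = K·L = 1 × 0.857 = 0.8570 m
Required I = P_cr·L_e²/(π²E) = 2.790×10^5 × 0.8570² / (π² × 1.17×10^11) = 1.775×10^-7 m⁴
I_req = 1.775×10^5 mm⁴
Solid square: I = a⁴/12  ⇒  a = (12I)^(1/4) = (12×1.775×10^5)^(1/4) = 38.2 mm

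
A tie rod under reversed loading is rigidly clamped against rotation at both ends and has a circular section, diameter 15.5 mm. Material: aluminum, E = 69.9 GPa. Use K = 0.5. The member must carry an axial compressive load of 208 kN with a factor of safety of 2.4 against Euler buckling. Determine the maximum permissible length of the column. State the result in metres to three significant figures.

I = πd⁴/64 = π×15.5⁴/64 = 2.833×10^3 mm⁴
I = 2.833×10^-9 m⁴
Required critical load P_cr = n·P = 2.4 × 208 = 499.2 kN = 4.992×10^5 N
From P_cr = π²EI/(K·L)²:  L = (1/K)·√(π²EI/P_cr) = (1/0.5)·√(π²×6.99×10^10×2.833×10^-9/4.992×10^5)
L = 0.125 m

L_max ≈ 0.125 m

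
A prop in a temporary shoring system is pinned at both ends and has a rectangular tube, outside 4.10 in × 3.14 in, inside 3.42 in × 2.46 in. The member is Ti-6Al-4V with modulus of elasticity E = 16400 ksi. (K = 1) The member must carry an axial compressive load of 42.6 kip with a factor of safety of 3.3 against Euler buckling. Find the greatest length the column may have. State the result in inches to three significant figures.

L_max ≈ 85.4 in

Weak-axis I_min = (h_o·b_o³ − h_i·b_i³)/12 with b_o = 3.14, b_i = 2.460 in (shorter outer/inner sides).
I_min = (4.10×3.14³ − 3.420×2.460³)/12 = 6.335 in⁴
Required critical load P_cr = n·P = 3.3 × 42.6 = 140.6 kip = 1.406×10^5 lb
From P_cr = π²EI/(K·L)²:  L = (1/K)·√(π²EI/P_cr) = (1/1)·√(π²×1.64×10^7×6.335/1.406×10^5)
L = 85.4 in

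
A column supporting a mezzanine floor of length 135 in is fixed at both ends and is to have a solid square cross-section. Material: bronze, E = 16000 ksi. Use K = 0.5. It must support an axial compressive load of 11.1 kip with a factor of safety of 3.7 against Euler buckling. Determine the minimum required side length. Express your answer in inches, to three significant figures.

a ≈ 1.94 in

Required P_cr = n·P = 3.7 × 11.1 = 41.07 kip
L_e = K·L = 0.5 × 135 = 67.50 in
Required I = P_cr·L_e²/(π²E) = 4.107×10^4 × 67.50² / (π² × 1.60×10^7) = 1.185 in⁴
Solid square: I = a⁴/12  ⇒  a = (12I)^(1/4) = (12×1.185)^(1/4) = 1.94 in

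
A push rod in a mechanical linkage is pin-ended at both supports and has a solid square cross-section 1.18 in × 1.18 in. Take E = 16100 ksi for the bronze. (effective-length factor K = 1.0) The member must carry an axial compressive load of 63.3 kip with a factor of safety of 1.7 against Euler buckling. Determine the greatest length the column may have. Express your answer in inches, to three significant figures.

I = a⁴/12 = 1.18⁴/12 = 0.1616 in⁴
Required critical load P_cr = n·P = 1.7 × 63.3 = 107.6 kip = 1.076×10^5 lb
From P_cr = π²EI/(K·L)²:  L = (1/K)·√(π²EI/P_cr) = (1/1)·√(π²×1.61×10^7×0.1616/1.076×10^5)
L = 15.4 in

L_max ≈ 15.4 in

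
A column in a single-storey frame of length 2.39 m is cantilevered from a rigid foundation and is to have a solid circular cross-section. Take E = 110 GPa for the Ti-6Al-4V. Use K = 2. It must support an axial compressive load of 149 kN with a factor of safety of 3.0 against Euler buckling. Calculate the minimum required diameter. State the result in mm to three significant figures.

Required P_cr = n·P = 3.0 × 149 = 447.0 kN
L_e = K·L = 2 × 2.39 = 4.780 m
Required I = P_cr·L_e²/(π²E) = 4.470×10^5 × 4.780² / (π² × 1.10×10^11) = 9.407×10^-6 m⁴
I_req = 9.407×10^6 mm⁴
Solid circle: I = πd⁴/64  ⇒  d = (64I/π)^(1/4) = (64×9.407×10^6/π)^(1/4) = 118 mm

d ≈ 118 mm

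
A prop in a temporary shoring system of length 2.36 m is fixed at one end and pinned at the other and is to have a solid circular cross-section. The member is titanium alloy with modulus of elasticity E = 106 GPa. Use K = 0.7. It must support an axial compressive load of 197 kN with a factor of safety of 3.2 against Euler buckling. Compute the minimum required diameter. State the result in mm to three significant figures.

d ≈ 76.1 mm

Required P_cr = n·P = 3.2 × 197 = 630.4 kN
L_e = K·L = 0.7 × 2.36 = 1.652 m
Required I = P_cr·L_e²/(π²E) = 6.304×10^5 × 1.652² / (π² × 1.06×10^11) = 1.644×10^-6 m⁴
I_req = 1.644×10^6 mm⁴
Solid circle: I = πd⁴/64  ⇒  d = (64I/π)^(1/4) = (64×1.644×10^6/π)^(1/4) = 76.1 mm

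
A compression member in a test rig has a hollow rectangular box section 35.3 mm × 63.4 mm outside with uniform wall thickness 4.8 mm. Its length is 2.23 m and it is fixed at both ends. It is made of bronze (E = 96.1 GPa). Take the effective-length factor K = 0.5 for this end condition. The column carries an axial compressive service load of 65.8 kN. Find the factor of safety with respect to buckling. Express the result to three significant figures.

n ≈ 1.81

Inner dimensions: h_i = 63.4 − 2×4.8 = 53.80 mm, b_i = 35.3 − 2×4.8 = 25.70 mm
Weak-axis I_min = (h_o·b_o³ − h_i·b_i³)/12 with b_o = 35.3, b_i = 25.70 mm (shorter outer/inner sides).
I_min = (63.4×35.3³ − 53.80×25.70³)/12 = 1.563×10^5 mm⁴
I = 1.563×10^5 mm⁴ = 1.563×10^-7 m⁴
Effective length L_e = K·L = 0.5 × 2.23 = 1.115 m
P_cr = π²EI / L_e² = π² × 96.1×10⁹ × 1.563×10^-7 / 1.115² = 1.192×10^5 N
Factor of safety n = P_cr / P = 119.24 / 65.8 = 1.81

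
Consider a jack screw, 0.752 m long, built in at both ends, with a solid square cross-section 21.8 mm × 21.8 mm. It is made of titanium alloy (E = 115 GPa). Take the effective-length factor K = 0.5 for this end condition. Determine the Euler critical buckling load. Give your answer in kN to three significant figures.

P_cr ≈ 151 kN

I = a⁴/12 = 21.8⁴/12 = 1.882×10^4 mm⁴
I = 1.882×10^4 mm⁴ = 1.882×10^-8 m⁴
Effective length L_e = K·L = 0.5 × 0.752 = 0.3760 m
P_cr = π²EI / L_e² = π² × 115×10⁹ × 1.882×10^-8 / 0.3760² = 1.511×10^5 N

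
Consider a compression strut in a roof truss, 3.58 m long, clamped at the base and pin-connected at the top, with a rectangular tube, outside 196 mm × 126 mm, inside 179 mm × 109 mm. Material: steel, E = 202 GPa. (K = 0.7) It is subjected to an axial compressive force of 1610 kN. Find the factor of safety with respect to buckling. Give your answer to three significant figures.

Weak-axis I_min = (h_o·b_o³ − h_i·b_i³)/12 with b_o = 126, b_i = 109.0 mm (shorter outer/inner sides).
I_min = (196×126³ − 179.0×109.0³)/12 = 1.336×10^7 mm⁴
I = 1.336×10^7 mm⁴ = 1.336×10^-5 m⁴
Effective length L_e = K·L = 0.7 × 3.58 = 2.506 m
P_cr = π²EI / L_e² = π² × 202×10⁹ × 1.336×10^-5 / 2.506² = 4.240×10^6 N
Factor of safety n = P_cr / P = 4239.8 / 1610 = 2.63

n ≈ 2.63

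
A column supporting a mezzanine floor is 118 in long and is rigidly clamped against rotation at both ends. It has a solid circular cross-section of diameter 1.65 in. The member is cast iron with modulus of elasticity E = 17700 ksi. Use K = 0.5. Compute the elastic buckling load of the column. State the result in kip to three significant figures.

I = πd⁴/64 = π×1.65⁴/64 = 0.3638 in⁴
Effective length L_e = K·L = 0.5 × 118 = 59.00 in
P_cr = π²EI / L_e² = π² × 17700×10³ × 0.3638 / 59.00² = 1.826×10^4 lb

P_cr ≈ 18.3 kip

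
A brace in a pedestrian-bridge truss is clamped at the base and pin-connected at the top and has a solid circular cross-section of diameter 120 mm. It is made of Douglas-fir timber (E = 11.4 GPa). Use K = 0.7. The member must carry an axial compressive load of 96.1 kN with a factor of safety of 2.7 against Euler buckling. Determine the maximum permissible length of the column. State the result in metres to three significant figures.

I = πd⁴/64 = π×120⁴/64 = 1.018×10^7 mm⁴
I = 1.018×10^-5 m⁴
Required critical load P_cr = n·P = 2.7 × 96.1 = 259.5 kN = 2.595×10^5 N
From P_cr = π²EI/(K·L)²:  L = (1/K)·√(π²EI/P_cr) = (1/0.7)·√(π²×1.14×10^10×1.018×10^-5/2.595×10^5)
L = 3.00 m

L_max ≈ 3.00 m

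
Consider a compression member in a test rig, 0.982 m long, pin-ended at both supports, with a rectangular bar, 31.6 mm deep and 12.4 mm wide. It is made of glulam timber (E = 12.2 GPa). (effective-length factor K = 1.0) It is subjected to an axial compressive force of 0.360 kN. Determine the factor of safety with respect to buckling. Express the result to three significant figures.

Buckling occurs about the weak axis: I_min = h·b³/12 with b = 12.4 mm (the shorter side).
I_min = 31.6×12.4³/12 = 5.021×10^3 mm⁴
I = 5.021×10^3 mm⁴ = 5.021×10^-9 m⁴
Effective length L_e = K·L = 1 × 0.982 = 0.9820 m
P_cr = π²EI / L_e² = π² × 12.2×10⁹ × 5.021×10^-9 / 0.9820² = 626.9 N
Factor of safety n = P_cr / P = 0.62691 / 0.360 = 1.74

n ≈ 1.74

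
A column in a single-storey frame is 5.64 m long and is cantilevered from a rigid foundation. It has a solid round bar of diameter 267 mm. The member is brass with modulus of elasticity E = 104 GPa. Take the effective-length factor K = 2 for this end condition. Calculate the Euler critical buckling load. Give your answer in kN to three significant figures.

I = πd⁴/64 = π×267⁴/64 = 2.495×10^8 mm⁴
I = 2.495×10^8 mm⁴ = 2.495×10^-4 m⁴
Effective length L_e = K·L = 2 × 5.64 = 11.28 m
P_cr = π²EI / L_e² = π² × 104×10⁹ × 2.495×10^-4 / 11.28² = 2.012×10^6 N

P_cr ≈ 2010 kN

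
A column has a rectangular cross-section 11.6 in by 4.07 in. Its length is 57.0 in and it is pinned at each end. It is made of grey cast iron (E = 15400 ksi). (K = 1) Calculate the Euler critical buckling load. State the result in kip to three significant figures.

P_cr ≈ 3050 kip

Buckling occurs about the weak axis: I_min = h·b³/12 with b = 4.07 in (the shorter side).
I_min = 11.6×4.07³/12 = 65.17 in⁴
Effective length L_e = K·L = 1 × 57.0 = 57.00 in
P_cr = π²EI / L_e² = π² × 15400×10³ × 65.17 / 57.00² = 3.049×10^6 lb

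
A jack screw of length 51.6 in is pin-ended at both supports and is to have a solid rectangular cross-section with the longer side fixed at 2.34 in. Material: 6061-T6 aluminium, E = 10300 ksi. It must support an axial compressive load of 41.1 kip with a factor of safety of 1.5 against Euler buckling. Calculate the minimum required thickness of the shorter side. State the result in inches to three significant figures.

b ≈ 2.02 in

Required P_cr = n·P = 1.5 × 41.1 = 61.65 kip
L_e = K·L = 1 × 51.6 = 51.60 in
Required I = P_cr·L_e²/(π²E) = 6.165×10^4 × 51.60² / (π² × 1.03×10^7) = 1.615 in⁴
Rectangle, weak axis: I_min = h·b³/12 with h = 2.34 in fixed  ⇒  b = (12I/h)^(1/3) = 2.02 in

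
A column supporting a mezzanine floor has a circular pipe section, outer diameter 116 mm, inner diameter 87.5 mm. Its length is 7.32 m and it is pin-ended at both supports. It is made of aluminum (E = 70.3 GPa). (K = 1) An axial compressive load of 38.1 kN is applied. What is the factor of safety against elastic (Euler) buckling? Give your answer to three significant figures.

d_o = 116 mm, d_i = 87.5 mm
I = π(d_o⁴ − d_i⁴)/64 = π(116⁴ − 87.50⁴)/64 = 6.011×10^6 mm⁴
I = 6.011×10^6 mm⁴ = 6.011×10^-6 m⁴
Effective length L_e = K·L = 1 × 7.32 = 7.320 m
P_cr = π²EI / L_e² = π² × 70.3×10⁹ × 6.011×10^-6 / 7.320² = 7.783×10^4 N
Factor of safety n = P_cr / P = 77.830 / 38.1 = 2.04

n ≈ 2.04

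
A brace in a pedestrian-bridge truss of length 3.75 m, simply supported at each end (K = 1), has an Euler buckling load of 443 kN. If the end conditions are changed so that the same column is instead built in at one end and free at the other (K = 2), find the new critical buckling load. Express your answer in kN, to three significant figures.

P_cr ∝ 1/K², so P_cr,new = P_cr,old × (K_old/K_new)² = 443 × (1/2)²
= 443 × 0.2500 = 111 kN

P_cr ≈ 111 kN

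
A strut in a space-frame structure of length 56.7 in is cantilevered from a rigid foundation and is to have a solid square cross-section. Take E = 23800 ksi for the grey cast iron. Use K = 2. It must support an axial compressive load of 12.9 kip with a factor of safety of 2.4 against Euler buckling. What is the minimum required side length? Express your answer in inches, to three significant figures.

Required P_cr = n·P = 2.4 × 12.9 = 30.96 kip
L_e = K·L = 2 × 56.7 = 113.4 in
Required I = P_cr·L_e²/(π²E) = 3.096×10^4 × 113.4² / (π² × 2.38×10^7) = 1.695 in⁴
Solid square: I = a⁴/12  ⇒  a = (12I)^(1/4) = (12×1.695)^(1/4) = 2.12 in

a ≈ 2.12 in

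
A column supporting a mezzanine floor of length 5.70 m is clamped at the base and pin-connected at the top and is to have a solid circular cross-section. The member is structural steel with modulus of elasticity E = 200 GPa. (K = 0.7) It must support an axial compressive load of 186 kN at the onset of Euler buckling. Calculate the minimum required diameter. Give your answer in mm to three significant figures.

d ≈ 74.4 mm

L_e = K·L = 0.7 × 5.70 = 3.990 m
Required I = P_cr·L_e²/(π²E) = 1.860×10^5 × 3.990² / (π² × 2.00×10^11) = 1.500×10^-6 m⁴
I_req = 1.500×10^6 mm⁴
Solid circle: I = πd⁴/64  ⇒  d = (64I/π)^(1/4) = (64×1.500×10^6/π)^(1/4) = 74.4 mm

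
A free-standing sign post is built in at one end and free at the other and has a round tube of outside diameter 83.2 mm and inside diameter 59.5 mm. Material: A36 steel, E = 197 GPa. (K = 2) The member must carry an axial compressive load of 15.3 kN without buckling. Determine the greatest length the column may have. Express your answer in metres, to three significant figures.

L_max ≈ 7.43 m

d_o = 83.2 mm, d_i = 59.5 mm
I = π(d_o⁴ − d_i⁴)/64 = π(83.2⁴ − 59.50⁴)/64 = 1.737×10^6 mm⁴
I = 1.737×10^-6 m⁴
At the buckling limit P_cr = P = 1.530×10^4 N
From P_cr = π²EI/(K·L)²:  L = (1/K)·√(π²EI/P_cr) = (1/2)·√(π²×1.97×10^11×1.737×10^-6/1.530×10^4)
L = 7.43 m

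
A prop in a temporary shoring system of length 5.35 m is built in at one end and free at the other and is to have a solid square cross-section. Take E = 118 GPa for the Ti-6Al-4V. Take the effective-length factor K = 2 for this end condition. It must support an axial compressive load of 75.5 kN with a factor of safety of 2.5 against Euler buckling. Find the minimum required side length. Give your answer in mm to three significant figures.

Required P_cr = n·P = 2.5 × 75.5 = 188.8 kN
L_e = K·L = 2 × 5.35 = 10.70 m
Required I = P_cr·L_e²/(π²E) = 1.887×10^5 × 10.70² / (π² × 1.18×10^11) = 1.856×10^-5 m⁴
I_req = 1.856×10^7 mm⁴
Solid square: I = a⁴/12  ⇒  a = (12I)^(1/4) = (12×1.856×10^7)^(1/4) = 122 mm

a ≈ 122 mm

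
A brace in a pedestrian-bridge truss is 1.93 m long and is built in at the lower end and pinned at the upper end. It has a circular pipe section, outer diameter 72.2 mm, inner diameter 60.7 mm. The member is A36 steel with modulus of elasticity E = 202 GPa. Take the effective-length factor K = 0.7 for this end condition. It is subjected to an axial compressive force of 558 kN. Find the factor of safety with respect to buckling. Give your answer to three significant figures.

n ≈ 1.31

d_o = 72.2 mm, d_i = 60.7 mm
I = π(d_o⁴ − d_i⁴)/64 = π(72.2⁴ − 60.70⁴)/64 = 6.675×10^5 mm⁴
I = 6.675×10^5 mm⁴ = 6.675×10^-7 m⁴
Effective length L_e = K·L = 0.7 × 1.93 = 1.351 m
P_cr = π²EI / L_e² = π² × 202×10⁹ × 6.675×10^-7 / 1.351² = 7.291×10^5 N
Factor of safety n = P_cr / P = 729.11 / 558 = 1.31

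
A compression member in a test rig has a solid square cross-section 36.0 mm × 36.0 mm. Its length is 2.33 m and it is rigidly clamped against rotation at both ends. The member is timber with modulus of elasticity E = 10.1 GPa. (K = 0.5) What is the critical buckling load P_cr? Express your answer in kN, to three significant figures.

P_cr ≈ 10.3 kN

I = a⁴/12 = 36.0⁴/12 = 1.400×10^5 mm⁴
I = 1.400×10^5 mm⁴ = 1.400×10^-7 m⁴
Effective length L_e = K·L = 0.5 × 2.33 = 1.165 m
P_cr = π²EI / L_e² = π² × 10.1×10⁹ × 1.400×10^-7 / 1.165² = 1.028×10^4 N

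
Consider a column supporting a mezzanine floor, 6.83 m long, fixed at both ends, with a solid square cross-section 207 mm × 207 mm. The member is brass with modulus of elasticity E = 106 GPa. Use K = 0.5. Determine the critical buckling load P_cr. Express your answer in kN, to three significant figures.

I = a⁴/12 = 207⁴/12 = 1.530×10^8 mm⁴
I = 1.530×10^8 mm⁴ = 1.530×10^-4 m⁴
Effective length L_e = K·L = 0.5 × 6.83 = 3.415 m
P_cr = π²EI / L_e² = π² × 106×10⁹ × 1.530×10^-4 / 3.415² = 1.373×10^7 N

P_cr ≈ 13700 kN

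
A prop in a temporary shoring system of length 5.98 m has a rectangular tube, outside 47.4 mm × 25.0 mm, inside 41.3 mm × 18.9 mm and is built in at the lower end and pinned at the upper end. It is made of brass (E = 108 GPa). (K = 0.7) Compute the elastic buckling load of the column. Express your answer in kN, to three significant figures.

P_cr ≈ 2.34 kN

Weak-axis I_min = (h_o·b_o³ − h_i·b_i³)/12 with b_o = 25.0, b_i = 18.90 mm (shorter outer/inner sides).
I_min = (47.4×25.0³ − 41.30×18.90³)/12 = 3.848×10^4 mm⁴
I = 3.848×10^4 mm⁴ = 3.848×10^-8 m⁴
Effective length L_e = K·L = 0.7 × 5.98 = 4.186 m
P_cr = π²EI / L_e² = π² × 108×10⁹ × 3.848×10^-8 / 4.186² = 2.341×10^3 N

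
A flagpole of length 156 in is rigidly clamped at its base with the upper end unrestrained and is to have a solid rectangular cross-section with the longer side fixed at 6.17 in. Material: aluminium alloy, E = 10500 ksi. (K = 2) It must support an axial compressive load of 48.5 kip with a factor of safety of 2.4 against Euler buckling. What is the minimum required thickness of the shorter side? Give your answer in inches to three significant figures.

Required P_cr = n·P = 2.4 × 48.5 = 116.4 kip
L_e = K·L = 2 × 156 = 312.0 in
Required I = P_cr·L_e²/(π²E) = 1.164×10^5 × 312.0² / (π² × 1.05×10^7) = 109.3 in⁴
Rectangle, weak axis: I_min = h·b³/12 with h = 6.17 in fixed  ⇒  b = (12I/h)^(1/3) = 5.97 in

b ≈ 5.97 in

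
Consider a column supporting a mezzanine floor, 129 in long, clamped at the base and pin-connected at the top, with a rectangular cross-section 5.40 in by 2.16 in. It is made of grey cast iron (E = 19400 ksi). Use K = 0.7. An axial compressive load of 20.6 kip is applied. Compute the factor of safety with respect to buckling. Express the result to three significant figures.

n ≈ 5.17

Buckling occurs about the weak axis: I_min = h·b³/12 with b = 2.16 in (the shorter side).
I_min = 5.40×2.16³/12 = 4.535 in⁴
Effective length L_e = K·L = 0.7 × 129 = 90.30 in
P_cr = π²EI / L_e² = π² × 19400×10³ × 4.535 / 90.30² = 1.065×10^5 lb
Factor of safety n = P_cr / P = 106.49 / 20.6 = 5.17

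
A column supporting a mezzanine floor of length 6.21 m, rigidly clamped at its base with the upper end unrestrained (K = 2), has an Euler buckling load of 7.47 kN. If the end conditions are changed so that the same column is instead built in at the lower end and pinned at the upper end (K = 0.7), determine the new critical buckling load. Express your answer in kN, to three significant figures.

P_cr ∝ 1/K², so P_cr,new = P_cr,old × (K_old/K_new)² = 7.47 × (2/0.7)²
= 7.47 × 8.163 = 61.0 kN

P_cr ≈ 61.0 kN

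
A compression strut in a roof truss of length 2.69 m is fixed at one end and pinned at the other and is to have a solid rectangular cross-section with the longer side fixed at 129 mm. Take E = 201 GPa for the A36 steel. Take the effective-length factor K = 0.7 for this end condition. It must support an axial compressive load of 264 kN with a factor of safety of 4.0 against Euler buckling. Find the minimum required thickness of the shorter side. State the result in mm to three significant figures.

Required P_cr = n·P = 4.0 × 264 = 1056 kN
L_e = K·L = 0.7 × 2.69 = 1.883 m
Required I = P_cr·L_e²/(π²E) = 1.056×10^6 × 1.883² / (π² × 2.01×10^11) = 1.887×10^-6 m⁴
I_req = 1.887×10^6 mm⁴
Rectangle, weak axis: I_min = h·b³/12 with h = 129 mm fixed  ⇒  b = (12I/h)^(1/3) = 56.0 mm

b ≈ 56.0 mm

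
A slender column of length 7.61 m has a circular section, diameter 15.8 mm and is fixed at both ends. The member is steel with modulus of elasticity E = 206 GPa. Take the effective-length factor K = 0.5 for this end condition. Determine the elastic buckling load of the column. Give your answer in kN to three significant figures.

I = πd⁴/64 = π×15.8⁴/64 = 3.059×10^3 mm⁴
I = 3.059×10^3 mm⁴ = 3.059×10^-9 m⁴
Effective length L_e = K·L = 0.5 × 7.61 = 3.805 m
P_cr = π²EI / L_e² = π² × 206×10⁹ × 3.059×10^-9 / 3.805² = 429.6 N

P_cr ≈ 0.430 kN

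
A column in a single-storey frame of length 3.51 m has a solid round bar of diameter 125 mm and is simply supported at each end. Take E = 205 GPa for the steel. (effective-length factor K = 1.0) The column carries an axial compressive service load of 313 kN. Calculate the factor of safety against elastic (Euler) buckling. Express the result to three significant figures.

n ≈ 6.29

I = πd⁴/64 = π×125⁴/64 = 1.198×10^7 mm⁴
I = 1.198×10^7 mm⁴ = 1.198×10^-5 m⁴
Effective length L_e = K·L = 1 × 3.51 = 3.510 m
P_cr = π²EI / L_e² = π² × 205×10⁹ × 1.198×10^-5 / 3.510² = 1.968×10^6 N
Factor of safety n = P_cr / P = 1968.1 / 313 = 6.29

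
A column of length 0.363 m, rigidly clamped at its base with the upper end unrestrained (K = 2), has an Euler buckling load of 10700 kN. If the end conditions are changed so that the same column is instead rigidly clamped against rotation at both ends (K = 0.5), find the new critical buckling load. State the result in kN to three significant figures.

P_cr ∝ 1/K², so P_cr,new = P_cr,old × (K_old/K_new)² = 10700 × (2/0.5)²
= 10700 × 16.00 = 171000 kN

P_cr ≈ 171000 kN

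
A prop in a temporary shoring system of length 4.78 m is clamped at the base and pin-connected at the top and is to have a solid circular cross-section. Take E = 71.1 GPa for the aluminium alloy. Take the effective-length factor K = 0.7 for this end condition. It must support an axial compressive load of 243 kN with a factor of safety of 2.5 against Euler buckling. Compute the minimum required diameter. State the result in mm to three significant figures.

Required P_cr = n·P = 2.5 × 243 = 607.5 kN
L_e = K·L = 0.7 × 4.78 = 3.346 m
Required I = P_cr·L_e²/(π²E) = 6.075×10^5 × 3.346² / (π² × 7.11×10^10) = 9.692×10^-6 m⁴
I_req = 9.692×10^6 mm⁴
Solid circle: I = πd⁴/64  ⇒  d = (64I/π)^(1/4) = (64×9.692×10^6/π)^(1/4) = 119 mm

d ≈ 119 mm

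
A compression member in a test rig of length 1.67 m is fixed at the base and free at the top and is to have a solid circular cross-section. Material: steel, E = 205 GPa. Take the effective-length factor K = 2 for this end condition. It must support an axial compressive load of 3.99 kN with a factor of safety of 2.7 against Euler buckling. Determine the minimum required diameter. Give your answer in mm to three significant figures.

Required P_cr = n·P = 2.7 × 3.99 = 10.77 kN
L_e = K·L = 2 × 1.67 = 3.340 m
Required I = P_cr·L_e²/(π²E) = 1.077×10^4 × 3.340² / (π² × 2.05×10^11) = 5.940×10^-8 m⁴
I_req = 5.940×10^4 mm⁴
Solid circle: I = πd⁴/64  ⇒  d = (64I/π)^(1/4) = (64×5.940×10^4/π)^(1/4) = 33.2 mm

d ≈ 33.2 mm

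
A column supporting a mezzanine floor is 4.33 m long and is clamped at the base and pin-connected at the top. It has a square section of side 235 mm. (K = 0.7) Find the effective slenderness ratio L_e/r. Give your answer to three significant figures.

λ ≈ 44.7

For a square r = a/√12 = 235/√12 = 67.84 mm
L_e = K·L = 0.7 × 4.33 m = 3.031 m = 3031.0 mm
λ = L_e / r_min = 3031.0 / 67.84 = 44.7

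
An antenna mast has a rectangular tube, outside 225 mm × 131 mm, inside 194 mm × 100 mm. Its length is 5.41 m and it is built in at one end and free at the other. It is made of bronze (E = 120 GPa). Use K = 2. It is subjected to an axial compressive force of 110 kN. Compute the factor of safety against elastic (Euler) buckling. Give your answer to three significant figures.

Weak-axis I_min = (h_o·b_o³ − h_i·b_i³)/12 with b_o = 131, b_i = 100.0 mm (shorter outer/inner sides).
I_min = (225×131³ − 194.0×100.0³)/12 = 2.599×10^7 mm⁴
I = 2.599×10^7 mm⁴ = 2.599×10^-5 m⁴
Effective length L_e = K·L = 2 × 5.41 = 10.82 m
P_cr = π²EI / L_e² = π² × 120×10⁹ × 2.599×10^-5 / 10.82² = 2.629×10^5 N
Factor of safety n = P_cr / P = 262.88 / 110 = 2.39

n ≈ 2.39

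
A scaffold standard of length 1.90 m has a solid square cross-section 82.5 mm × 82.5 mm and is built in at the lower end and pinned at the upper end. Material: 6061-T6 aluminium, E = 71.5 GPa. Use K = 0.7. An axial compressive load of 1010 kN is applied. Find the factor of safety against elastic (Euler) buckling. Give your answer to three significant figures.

I = a⁴/12 = 82.5⁴/12 = 3.860×10^6 mm⁴
I = 3.860×10^6 mm⁴ = 3.860×10^-6 m⁴
Effective length L_e = K·L = 0.7 × 1.90 = 1.330 m
P_cr = π²EI / L_e² = π² × 71.5×10⁹ × 3.860×10^-6 / 1.330² = 1.540×10^6 N
Factor of safety n = P_cr / P = 1540.1 / 1010 = 1.52

n ≈ 1.52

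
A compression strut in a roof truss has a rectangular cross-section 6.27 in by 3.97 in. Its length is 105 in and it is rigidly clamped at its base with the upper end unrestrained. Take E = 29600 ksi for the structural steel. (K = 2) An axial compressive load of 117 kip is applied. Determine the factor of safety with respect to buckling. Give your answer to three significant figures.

n ≈ 1.85

Buckling occurs about the weak axis: I_min = h·b³/12 with b = 3.97 in (the shorter side).
I_min = 6.27×3.97³/12 = 32.69 in⁴
Effective length L_e = K·L = 2 × 105 = 210.0 in
P_cr = π²EI / L_e² = π² × 29600×10³ × 32.69 / 210.0² = 2.166×10^5 lb
Factor of safety n = P_cr / P = 216.58 / 117 = 1.85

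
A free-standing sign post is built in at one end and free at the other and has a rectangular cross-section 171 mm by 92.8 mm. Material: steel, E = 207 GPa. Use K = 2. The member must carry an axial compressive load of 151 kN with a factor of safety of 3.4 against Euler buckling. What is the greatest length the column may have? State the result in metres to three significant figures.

L_max ≈ 3.37 m

Buckling occurs about the weak axis: I_min = h·b³/12 with b = 92.8 mm (the shorter side).
I_min = 171×92.8³/12 = 1.139×10^7 mm⁴
I = 1.139×10^-5 m⁴
Required critical load P_cr = n·P = 3.4 × 151 = 513.4 kN = 5.134×10^5 N
From P_cr = π²EI/(K·L)²:  L = (1/K)·√(π²EI/P_cr) = (1/2)·√(π²×2.07×10^11×1.139×10^-5/5.134×10^5)
L = 3.37 m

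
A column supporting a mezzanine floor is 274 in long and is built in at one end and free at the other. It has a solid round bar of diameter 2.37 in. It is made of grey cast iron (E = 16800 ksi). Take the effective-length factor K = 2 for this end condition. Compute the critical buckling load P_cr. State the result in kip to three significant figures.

I = πd⁴/64 = π×2.37⁴/64 = 1.549 in⁴
Effective length L_e = K·L = 2 × 274 = 548.0 in
P_cr = π²EI / L_e² = π² × 16800×10³ × 1.549 / 548.0² = 855.1 lb

P_cr ≈ 0.855 kip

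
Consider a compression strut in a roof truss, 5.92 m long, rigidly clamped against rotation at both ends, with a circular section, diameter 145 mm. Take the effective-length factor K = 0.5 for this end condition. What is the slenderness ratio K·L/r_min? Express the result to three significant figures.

λ ≈ 81.7

For a solid circle r = d/4 = 145/4 = 36.25 mm
L_e = K·L = 0.5 × 5.92 m = 2.960 m = 2960.0 mm
λ = L_e / r_min = 2960.0 / 36.25 = 81.7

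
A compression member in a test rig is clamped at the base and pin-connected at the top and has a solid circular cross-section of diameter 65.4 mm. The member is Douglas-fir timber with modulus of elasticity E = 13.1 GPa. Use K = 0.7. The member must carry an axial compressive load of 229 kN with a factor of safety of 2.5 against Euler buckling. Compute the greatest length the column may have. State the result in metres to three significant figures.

L_max ≈ 0.643 m

I = πd⁴/64 = π×65.4⁴/64 = 8.980×10^5 mm⁴
I = 8.980×10^-7 m⁴
Required critical load P_cr = n·P = 2.5 × 229 = 572.5 kN = 5.725×10^5 N
From P_cr = π²EI/(K·L)²:  L = (1/K)·√(π²EI/P_cr) = (1/0.7)·√(π²×1.31×10^10×8.980×10^-7/5.725×10^5)
L = 0.643 m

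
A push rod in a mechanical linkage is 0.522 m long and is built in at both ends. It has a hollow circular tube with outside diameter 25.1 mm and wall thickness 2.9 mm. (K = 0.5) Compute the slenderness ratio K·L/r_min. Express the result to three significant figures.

Inner diameter d_i = 25.1 − 2×2.9 = 19.30 mm
I = π(d_o⁴ − d_i⁴)/64 = π(25.1⁴ − 19.30⁴)/64 = 1.267×10^4 mm⁴
A = 202.3 mm²;  r_min = √(I/A) = √(1.267×10^4/202.3) = 7.916 mm
L_e = K·L = 0.5 × 0.522 m = 0.2610 m = 261.00 mm
λ = L_e / r_min = 261.00 / 7.916 = 33.0

λ ≈ 33.0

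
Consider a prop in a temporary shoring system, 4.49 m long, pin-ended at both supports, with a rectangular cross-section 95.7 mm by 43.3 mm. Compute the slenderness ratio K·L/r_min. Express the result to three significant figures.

Buckling occurs about the weak axis: I_min = h·b³/12 with b = 43.3 mm (the shorter side).
I_min = 95.7×43.3³/12 = 6.474×10^5 mm⁴
A = 4.144×10^3 mm²;  r_min = √(I/A) = √(6.474×10^5/4.144×10^3) = 12.50 mm
L_e = K·L = 1 × 4.49 m = 4.490 m = 4490.0 mm
λ = L_e / r_min = 4490.0 / 12.50 = 359

λ ≈ 359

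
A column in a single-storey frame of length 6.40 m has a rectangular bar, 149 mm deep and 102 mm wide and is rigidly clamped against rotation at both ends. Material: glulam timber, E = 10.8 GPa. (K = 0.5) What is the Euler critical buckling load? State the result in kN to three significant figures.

Buckling occurs about the weak axis: I_min = h·b³/12 with b = 102 mm (the shorter side).
I_min = 149×102³/12 = 1.318×10^7 mm⁴
I = 1.318×10^7 mm⁴ = 1.318×10^-5 m⁴
Effective length L_e = K·L = 0.5 × 6.40 = 3.200 m
P_cr = π²EI / L_e² = π² × 10.8×10⁹ × 1.318×10^-5 / 3.200² = 1.372×10^5 N

P_cr ≈ 137 kN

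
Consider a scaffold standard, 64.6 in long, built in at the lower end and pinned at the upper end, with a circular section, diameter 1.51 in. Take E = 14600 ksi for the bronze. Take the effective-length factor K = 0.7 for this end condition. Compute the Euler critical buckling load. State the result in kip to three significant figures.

P_cr ≈ 18.0 kip

I = πd⁴/64 = π×1.51⁴/64 = 0.2552 in⁴
Effective length L_e = K·L = 0.7 × 64.6 = 45.22 in
P_cr = π²EI / L_e² = π² × 14600×10³ × 0.2552 / 45.22² = 1.798×10^4 lb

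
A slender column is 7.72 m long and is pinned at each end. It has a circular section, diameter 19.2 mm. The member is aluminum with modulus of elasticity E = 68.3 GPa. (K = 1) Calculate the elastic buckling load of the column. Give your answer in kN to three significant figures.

I = πd⁴/64 = π×19.2⁴/64 = 6.671×10^3 mm⁴
I = 6.671×10^3 mm⁴ = 6.671×10^-9 m⁴
Effective length L_e = K·L = 1 × 7.72 = 7.720 m
P_cr = π²EI / L_e² = π² × 68.3×10⁹ × 6.671×10^-9 / 7.720² = 75.45 N

P_cr ≈ 0.0755 kN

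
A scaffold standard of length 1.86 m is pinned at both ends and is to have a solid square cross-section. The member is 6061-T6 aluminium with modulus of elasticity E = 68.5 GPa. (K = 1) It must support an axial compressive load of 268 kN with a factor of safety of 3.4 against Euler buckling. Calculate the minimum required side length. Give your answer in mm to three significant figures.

a ≈ 86.5 mm

Required P_cr = n·P = 3.4 × 268 = 911.2 kN
L_e = K·L = 1 × 1.86 = 1.860 m
Required I = P_cr·L_e²/(π²E) = 9.112×10^5 × 1.860² / (π² × 6.85×10^10) = 4.663×10^-6 m⁴
I_req = 4.663×10^6 mm⁴
Solid square: I = a⁴/12  ⇒  a = (12I)^(1/4) = (12×4.663×10^6)^(1/4) = 86.5 mm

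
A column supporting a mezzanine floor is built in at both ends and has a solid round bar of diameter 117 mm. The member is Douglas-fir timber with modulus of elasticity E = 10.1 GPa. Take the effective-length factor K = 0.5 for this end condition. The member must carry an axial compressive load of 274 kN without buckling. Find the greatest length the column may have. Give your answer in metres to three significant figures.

L_max ≈ 3.66 m

I = πd⁴/64 = π×117⁴/64 = 9.198×10^6 mm⁴
I = 9.198×10^-6 m⁴
At the buckling limit P_cr = P = 2.740×10^5 N
From P_cr = π²EI/(K·L)²:  L = (1/K)·√(π²EI/P_cr) = (1/0.5)·√(π²×1.01×10^10×9.198×10^-6/2.740×10^5)
L = 3.66 m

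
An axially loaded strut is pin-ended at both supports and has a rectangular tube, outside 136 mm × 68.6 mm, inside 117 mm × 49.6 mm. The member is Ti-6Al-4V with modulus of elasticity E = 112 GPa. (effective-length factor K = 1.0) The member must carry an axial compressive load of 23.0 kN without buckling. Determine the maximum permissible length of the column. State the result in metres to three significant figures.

Weak-axis I_min = (h_o·b_o³ − h_i·b_i³)/12 with b_o = 68.6, b_i = 49.60 mm (shorter outer/inner sides).
I_min = (136×68.6³ − 117.0×49.60³)/12 = 2.469×10^6 mm⁴
I = 2.469×10^-6 m⁴
At the buckling limit P_cr = P = 2.300×10^4 N
From P_cr = π²EI/(K·L)²:  L = (1/K)·√(π²EI/P_cr) = (1/1)·√(π²×1.12×10^11×2.469×10^-6/2.300×10^4)
L = 10.9 m

L_max ≈ 10.9 m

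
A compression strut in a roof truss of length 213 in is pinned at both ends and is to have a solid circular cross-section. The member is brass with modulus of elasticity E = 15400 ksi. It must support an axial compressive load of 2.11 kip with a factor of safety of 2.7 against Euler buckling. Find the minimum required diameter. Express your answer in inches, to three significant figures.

d ≈ 2.43 in

Required P_cr = n·P = 2.7 × 2.11 = 5.697 kip
L_e = K·L = 1 × 213 = 213.0 in
Required I = P_cr·L_e²/(π²E) = 5.697×10^3 × 213.0² / (π² × 1.54×10^7) = 1.701 in⁴
Solid circle: I = πd⁴/64  ⇒  d = (64I/π)^(1/4) = (64×1.701/π)^(1/4) = 2.43 in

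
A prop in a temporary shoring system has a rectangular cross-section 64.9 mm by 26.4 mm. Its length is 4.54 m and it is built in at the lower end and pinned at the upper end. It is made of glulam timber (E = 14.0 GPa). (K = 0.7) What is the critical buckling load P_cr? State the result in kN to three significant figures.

P_cr ≈ 1.36 kN

Buckling occurs about the weak axis: I_min = h·b³/12 with b = 26.4 mm (the shorter side).
I_min = 64.9×26.4³/12 = 9.951×10^4 mm⁴
I = 9.951×10^4 mm⁴ = 9.951×10^-8 m⁴
Effective length L_e = K·L = 0.7 × 4.54 = 3.178 m
P_cr = π²EI / L_e² = π² × 14.0×10⁹ × 9.951×10^-8 / 3.178² = 1.361×10^3 N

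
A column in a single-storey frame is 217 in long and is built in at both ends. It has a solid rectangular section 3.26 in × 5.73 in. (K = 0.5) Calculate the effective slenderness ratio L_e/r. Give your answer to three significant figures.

λ ≈ 115

Buckling occurs about the weak axis: I_min = h·b³/12 with b = 3.26 in (the shorter side).
I_min = 5.73×3.26³/12 = 16.54 in⁴
A = 18.68 in²;  r_min = √(I/A) = √(16.54/18.68) = 0.9411 in
L_e = K·L = 0.5 × 217 = 108.5 in
λ = L_e / r_min = 108.50 / 0.9411 = 115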